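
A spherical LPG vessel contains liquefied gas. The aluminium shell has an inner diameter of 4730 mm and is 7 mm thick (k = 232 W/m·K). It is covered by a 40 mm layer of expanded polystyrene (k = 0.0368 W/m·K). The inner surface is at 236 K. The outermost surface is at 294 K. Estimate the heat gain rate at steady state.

Q ≈ 3840 W

Radial (spherical) resistances in series:
R_aluminium shell = (1/2.365 − 1/2.372)/(4π×232) = 4.28×10^-7 K/W
R_expanded polystyrene = (1/2.372 − 1/2.412)/(4π×0.0368) = 0.01512 K/W
R_total = 0.01512 K/W
Q = ΔT/R_total = 58/0.01512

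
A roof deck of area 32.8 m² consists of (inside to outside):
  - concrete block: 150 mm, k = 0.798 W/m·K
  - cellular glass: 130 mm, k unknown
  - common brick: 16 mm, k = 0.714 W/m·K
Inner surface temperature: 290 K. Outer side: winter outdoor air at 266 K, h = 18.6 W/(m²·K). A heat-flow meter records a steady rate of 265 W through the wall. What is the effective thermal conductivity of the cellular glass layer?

Model the wall as resistances in series:
R_concrete block = L/(kA) = 0.15/(0.798×32.8) = 0.005731 K/W
R_common brick = L/(kA) = 0.016/(0.714×32.8) = 6.832×10^-4 K/W
R_outer film = 1/(h_o·A) = 1/(18.6×32.8) = 0.001639 K/W
Sum of known resistances R_other = 0.008053 K/W
Total R = ΔT/Q = 24/265 = 0.09057 K/W
R_cellular glass = R_total − R_other = 0.08251 K/W
k = L/(R·A) = 0.13/(0.08251×32.8)

k ≈ 0.048 W/(m·K)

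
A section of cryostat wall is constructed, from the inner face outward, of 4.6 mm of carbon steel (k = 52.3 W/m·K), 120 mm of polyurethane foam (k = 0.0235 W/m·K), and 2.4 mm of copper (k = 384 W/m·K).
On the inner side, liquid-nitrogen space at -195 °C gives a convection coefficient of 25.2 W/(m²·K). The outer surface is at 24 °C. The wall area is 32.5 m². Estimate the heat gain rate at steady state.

Treating each layer as a thermal resistance in series:
R_inner film = 1/(h_i·A) = 1/(25.2×32.5) = 0.001221 K/W
R_carbon steel = L/(kA) = 0.0046/(52.3×32.5) = 2.706×10^-6 K/W
R_polyurethane foam = L/(kA) = 0.12/(0.0235×32.5) = 0.1571 K/W
R_copper = L/(kA) = 0.0024/(384×32.5) = 1.923×10^-7 K/W
R_total = 0.1583 K/W
Q = ΔT / R_total = 219 / 0.1583

Q ≈ 1380 W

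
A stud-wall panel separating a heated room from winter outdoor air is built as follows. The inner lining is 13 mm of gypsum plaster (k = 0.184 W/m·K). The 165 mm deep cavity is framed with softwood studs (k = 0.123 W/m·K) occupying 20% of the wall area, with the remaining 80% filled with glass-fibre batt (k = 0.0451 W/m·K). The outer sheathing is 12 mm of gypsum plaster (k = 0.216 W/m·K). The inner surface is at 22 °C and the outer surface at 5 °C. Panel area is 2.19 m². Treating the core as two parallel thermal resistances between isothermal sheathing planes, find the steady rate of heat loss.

Q ≈ 13.1 W

Sheathing layers in series; stud and cavity paths in parallel between them.
R_inner = 0.013/(0.184×2.19) = 0.03226 K/W
R_stud  = 0.165/(0.123×0.2×2.19) = 3.063 K/W
R_cav   = 0.165/(0.0451×0.8×2.19) = 2.088 K/W
1/R_core = 1/R_stud + 1/R_cav → R_core = 1.242 K/W
R_outer = 0.012/(0.216×2.19) = 0.02537 K/W
R_total = 1.299 K/W
Q = ΔT/R_total = 17/1.299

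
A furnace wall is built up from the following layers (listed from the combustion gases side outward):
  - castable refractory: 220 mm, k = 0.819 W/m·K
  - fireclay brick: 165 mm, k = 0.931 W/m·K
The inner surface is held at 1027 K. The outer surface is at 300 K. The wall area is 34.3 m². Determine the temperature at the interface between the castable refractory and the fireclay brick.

T ≈ 589 K

Thermal resistances in series:
R_castable refractory = L/(kA) = 0.22/(0.819×34.3) = 0.007831 K/W
R_fireclay brick = L/(kA) = 0.165/(0.931×34.3) = 0.005167 K/W
R_total = 0.013 K/W;  Q = ΔT/R_total = 727/0.013 = 55930 W
T_interface = T_inner − Q·ΣR(inner→interface) = 1027 − 55900×0.007831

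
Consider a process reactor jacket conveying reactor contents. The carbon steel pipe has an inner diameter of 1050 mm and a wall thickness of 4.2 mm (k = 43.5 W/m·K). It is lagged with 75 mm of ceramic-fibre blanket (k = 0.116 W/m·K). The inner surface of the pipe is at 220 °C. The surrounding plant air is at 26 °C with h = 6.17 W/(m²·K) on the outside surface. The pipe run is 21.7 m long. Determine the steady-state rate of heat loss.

Per-layer cylindrical resistances, series-summed:
R_carbon steel pipe wall = ln(529.2/525)/(2π×43.5×21.7) = 1.343×10^-6 K/W
R_ceramic-fibre blanket = ln(604.2/529.2)/(2π×0.116×21.7) = 0.00838 K/W
R_outer film = 1/(h_o·2πr_oL) = 1/(6.17×2π×0.6042×21.7) = 0.001967 K/W
R_total = 0.01035 K/W
Q = ΔT/R_total = 194/0.01035

Q ≈ 18700 W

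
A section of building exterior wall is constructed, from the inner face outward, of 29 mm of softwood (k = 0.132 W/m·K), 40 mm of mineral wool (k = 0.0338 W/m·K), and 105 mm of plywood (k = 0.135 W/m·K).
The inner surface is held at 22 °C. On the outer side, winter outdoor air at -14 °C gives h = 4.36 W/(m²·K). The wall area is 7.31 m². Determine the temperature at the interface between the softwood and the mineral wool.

T ≈ 18.7 °C

Model the wall as resistances in series:
R_softwood = L/(kA) = 0.029/(0.132×7.31) = 0.03005 K/W
R_mineral wool = L/(kA) = 0.04/(0.0338×7.31) = 0.1619 K/W
R_plywood = L/(kA) = 0.105/(0.135×7.31) = 0.1064 K/W
R_outer film = 1/(h_o·A) = 1/(4.36×7.31) = 0.03138 K/W
R_total = 0.3297 K/W;  Q = ΔT/R_total = 36/0.3297 = 109.2 W
T_interface = T_inner − Q·ΣR(inner→interface) = 22 − 109×0.03005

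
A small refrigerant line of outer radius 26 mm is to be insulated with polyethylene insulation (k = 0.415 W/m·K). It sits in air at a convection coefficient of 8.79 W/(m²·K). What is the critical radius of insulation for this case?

r_cr ≈ 47.2 mm

For a cylinder r_cr = k/h = 0.415/8.79
r_cr = 47.2 mm; since the bare radius (26 mm) is below r_cr, adding a thin layer of insulation will *increase* heat loss.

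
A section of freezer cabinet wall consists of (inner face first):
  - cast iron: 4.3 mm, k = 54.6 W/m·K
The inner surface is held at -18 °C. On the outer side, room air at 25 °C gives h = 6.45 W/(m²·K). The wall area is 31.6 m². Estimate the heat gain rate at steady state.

Q ≈ 8760 W

Model the wall as resistances in series:
R_cast iron = L/(kA) = 0.0043/(54.6×31.6) = 2.492×10^-6 K/W
R_outer film = 1/(h_o·A) = 1/(6.45×31.6) = 0.004906 K/W
R_total = 0.004909 K/W
Q = ΔT / R_total = 43 / 0.004909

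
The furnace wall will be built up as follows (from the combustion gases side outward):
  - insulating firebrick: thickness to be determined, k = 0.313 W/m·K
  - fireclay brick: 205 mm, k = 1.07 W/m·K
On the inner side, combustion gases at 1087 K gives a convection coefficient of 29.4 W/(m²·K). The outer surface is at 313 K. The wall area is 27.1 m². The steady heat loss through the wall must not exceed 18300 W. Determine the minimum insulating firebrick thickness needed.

L ≈ 288 mm

Series thermal resistances:
R_inner film = 1/(h_i·A) = 1/(29.4×27.1) = 0.001255 K/W
R_fireclay brick = L/(kA) = 0.205/(1.07×27.1) = 0.00707 K/W
Sum of the known resistances R_other = 0.008325 K/W
Required total resistance R_tot = ΔT/Q_allow = 774/18300 = 0.0423 K/W
R_insulating firebrick = R_tot − R_other = 0.03397 K/W
L = R·k·A = 0.03397×0.313×27.1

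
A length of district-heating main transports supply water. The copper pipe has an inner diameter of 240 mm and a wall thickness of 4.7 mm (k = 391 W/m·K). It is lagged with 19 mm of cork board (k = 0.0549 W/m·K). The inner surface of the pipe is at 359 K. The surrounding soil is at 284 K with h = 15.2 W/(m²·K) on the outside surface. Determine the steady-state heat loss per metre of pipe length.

q′ ≈ 155 W/m

Per-layer cylindrical resistances, series-summed:
R_copper pipe wall = ln(124.7/120)/(2π×391×1) = 1.564×10^-5 K/W
R_cork board = ln(143.7/124.7)/(2π×0.0549×1) = 0.4111 K/W
R_outer film = 1/(h_o·2πr_oL) = 1/(15.2×2π×0.1437×1) = 0.07287 K/W
R_total = 0.484 K/W
Q = ΔT/R_total = 75/0.484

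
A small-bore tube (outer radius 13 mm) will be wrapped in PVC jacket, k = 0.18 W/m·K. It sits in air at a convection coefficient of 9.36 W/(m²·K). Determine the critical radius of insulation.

r_cr ≈ 19.2 mm

For a cylinder r_cr = k/h = 0.18/9.36
r_cr = 19.2 mm; since the bare radius (13 mm) is below r_cr, adding a thin layer of insulation will *increase* heat loss.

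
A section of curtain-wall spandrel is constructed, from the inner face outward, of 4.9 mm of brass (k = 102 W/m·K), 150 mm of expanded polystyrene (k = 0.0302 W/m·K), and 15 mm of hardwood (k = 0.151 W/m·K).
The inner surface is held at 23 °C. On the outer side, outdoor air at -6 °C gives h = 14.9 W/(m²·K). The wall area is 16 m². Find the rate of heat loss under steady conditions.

Q ≈ 90.4 W

Series thermal resistances:
R_brass = L/(kA) = 0.0049/(102×16) = 3.002×10^-6 K/W
R_expanded polystyrene = L/(kA) = 0.15/(0.0302×16) = 0.3104 K/W
R_hardwood = L/(kA) = 0.015/(0.151×16) = 0.006209 K/W
R_outer film = 1/(h_o·A) = 1/(14.9×16) = 0.004195 K/W
R_total = 0.3208 K/W
Q = ΔT / R_total = 29 / 0.3208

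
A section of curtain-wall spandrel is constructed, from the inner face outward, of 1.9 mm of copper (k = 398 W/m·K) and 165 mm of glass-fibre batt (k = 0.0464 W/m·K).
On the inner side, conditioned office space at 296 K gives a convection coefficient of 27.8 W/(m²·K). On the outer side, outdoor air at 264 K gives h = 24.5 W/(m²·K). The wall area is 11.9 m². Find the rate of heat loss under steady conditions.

Model the wall as resistances in series:
R_inner film = 1/(h_i·A) = 1/(27.8×11.9) = 0.003023 K/W
R_copper = L/(kA) = 0.0019/(398×11.9) = 4.012×10^-7 K/W
R_glass-fibre batt = L/(kA) = 0.165/(0.0464×11.9) = 0.2988 K/W
R_outer film = 1/(h_o·A) = 1/(24.5×11.9) = 0.00343 K/W
R_total = 0.3053 K/W
Q = ΔT / R_total = 32 / 0.3053

Q ≈ 105 W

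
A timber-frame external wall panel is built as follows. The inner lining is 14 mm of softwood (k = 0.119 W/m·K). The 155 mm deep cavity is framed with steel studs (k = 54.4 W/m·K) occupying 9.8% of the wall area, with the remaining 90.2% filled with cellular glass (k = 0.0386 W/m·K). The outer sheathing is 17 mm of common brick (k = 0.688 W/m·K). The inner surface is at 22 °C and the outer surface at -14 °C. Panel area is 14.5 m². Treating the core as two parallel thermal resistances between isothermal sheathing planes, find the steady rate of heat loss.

Sheathing layers in series; stud and cavity paths in parallel between them.
R_inner = 0.014/(0.119×14.5) = 0.008114 K/W
R_stud  = 0.155/(54.4×0.098×14.5) = 0.002005 K/W
R_cav   = 0.155/(0.0386×0.902×14.5) = 0.307 K/W
1/R_core = 1/R_stud + 1/R_cav → R_core = 0.001992 K/W
R_outer = 0.017/(0.688×14.5) = 0.001704 K/W
R_total = 0.01181 K/W
Q = ΔT/R_total = 36/0.01181

Q ≈ 3050 W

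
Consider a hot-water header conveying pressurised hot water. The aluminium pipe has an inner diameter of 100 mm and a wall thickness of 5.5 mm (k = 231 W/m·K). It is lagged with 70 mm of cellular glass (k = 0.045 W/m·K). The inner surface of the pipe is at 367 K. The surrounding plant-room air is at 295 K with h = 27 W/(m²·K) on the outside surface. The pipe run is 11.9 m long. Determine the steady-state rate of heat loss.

Q ≈ 292 W

Cylindrical conduction, so R = ln(r₂/r₁)/(2πkL) per layer, in series:
R_aluminium pipe wall = ln(55.5/50)/(2π×231×11.9) = 6.042×10^-6 K/W
R_cellular glass = ln(125.5/55.5)/(2π×0.045×11.9) = 0.2425 K/W
R_outer film = 1/(h_o·2πr_oL) = 1/(27×2π×0.1255×11.9) = 0.003947 K/W
R_total = 0.2465 K/W
Q = ΔT/R_total = 72/0.2465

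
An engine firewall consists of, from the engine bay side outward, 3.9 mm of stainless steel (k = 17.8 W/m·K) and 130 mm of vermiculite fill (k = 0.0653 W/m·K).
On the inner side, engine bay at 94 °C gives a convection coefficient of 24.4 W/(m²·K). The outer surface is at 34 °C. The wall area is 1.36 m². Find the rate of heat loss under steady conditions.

Q ≈ 40.2 W

Using the resistance-network approach (series):
R_inner film = 1/(h_i·A) = 1/(24.4×1.36) = 0.03014 K/W
R_stainless steel = L/(kA) = 0.0039/(17.8×1.36) = 1.611×10^-4 K/W
R_vermiculite fill = L/(kA) = 0.13/(0.0653×1.36) = 1.464 K/W
R_total = 1.494 K/W
Q = ΔT / R_total = 60 / 1.494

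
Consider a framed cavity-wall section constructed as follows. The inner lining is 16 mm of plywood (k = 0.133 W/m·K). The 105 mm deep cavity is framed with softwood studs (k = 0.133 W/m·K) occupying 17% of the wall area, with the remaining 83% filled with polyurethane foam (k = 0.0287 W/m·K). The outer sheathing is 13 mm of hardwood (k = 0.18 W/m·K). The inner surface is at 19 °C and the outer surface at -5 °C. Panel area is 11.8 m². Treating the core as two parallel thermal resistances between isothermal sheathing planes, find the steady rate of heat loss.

Sheathing layers in series; stud and cavity paths in parallel between them.
R_inner = 0.016/(0.133×11.8) = 0.01019 K/W
R_stud  = 0.105/(0.133×0.17×11.8) = 0.3936 K/W
R_cav   = 0.105/(0.0287×0.83×11.8) = 0.3735 K/W
1/R_core = 1/R_stud + 1/R_cav → R_core = 0.1916 K/W
R_outer = 0.013/(0.18×11.8) = 0.006121 K/W
R_total = 0.208 K/W
Q = ΔT/R_total = 24/0.208

Q ≈ 115 W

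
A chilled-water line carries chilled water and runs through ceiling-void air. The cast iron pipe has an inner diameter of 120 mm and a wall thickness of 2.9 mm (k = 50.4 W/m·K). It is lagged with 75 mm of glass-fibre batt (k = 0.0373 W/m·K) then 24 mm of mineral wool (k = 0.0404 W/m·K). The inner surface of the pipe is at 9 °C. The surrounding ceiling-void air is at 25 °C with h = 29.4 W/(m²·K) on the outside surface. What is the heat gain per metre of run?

q′ ≈ 3.98 W/m

Cylindrical conduction, so R = ln(r₂/r₁)/(2πkL) per layer, in series:
R_cast iron pipe wall = ln(62.9/60)/(2π×50.4×1) = 1.491×10^-4 K/W
R_glass-fibre batt = ln(137.9/62.9)/(2π×0.0373×1) = 3.349 K/W
R_mineral wool = ln(161.9/137.9)/(2π×0.0404×1) = 0.6321 K/W
R_outer film = 1/(h_o·2πr_oL) = 1/(29.4×2π×0.1619×1) = 0.03344 K/W
R_total = 4.015 K/W
Q = ΔT/R_total = 16/4.015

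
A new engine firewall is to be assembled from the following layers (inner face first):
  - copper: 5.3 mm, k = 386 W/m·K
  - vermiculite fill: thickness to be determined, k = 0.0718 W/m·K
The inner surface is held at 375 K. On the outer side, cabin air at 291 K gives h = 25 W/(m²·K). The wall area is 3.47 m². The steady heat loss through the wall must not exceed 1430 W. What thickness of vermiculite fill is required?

L ≈ 11.8 mm

Model the wall as resistances in series:
R_copper = L/(kA) = 0.0053/(386×3.47) = 3.957×10^-6 K/W
R_outer film = 1/(h_o·A) = 1/(25×3.47) = 0.01153 K/W
Sum of the known resistances R_other = 0.01153 K/W
Required total resistance R_tot = ΔT/Q_allow = 84/1430 = 0.05874 K/W
R_vermiculite fill = R_tot − R_other = 0.04721 K/W
L = R·k·A = 0.04721×0.0718×3.47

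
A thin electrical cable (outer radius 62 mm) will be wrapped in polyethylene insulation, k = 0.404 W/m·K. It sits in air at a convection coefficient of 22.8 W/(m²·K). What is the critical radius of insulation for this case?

For a cylinder r_cr = k/h = 0.404/22.8
r_cr = 17.7 mm; since the bare radius (62 mm) is above r_cr, any added insulation will reduce heat loss.

r_cr ≈ 17.7 mm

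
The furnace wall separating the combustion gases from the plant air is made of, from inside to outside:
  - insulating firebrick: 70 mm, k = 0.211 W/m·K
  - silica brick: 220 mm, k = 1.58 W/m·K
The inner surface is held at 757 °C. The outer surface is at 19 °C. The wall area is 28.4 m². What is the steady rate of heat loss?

Q ≈ 44500 W

Using the resistance-network approach (series):
R_insulating firebrick = L/(kA) = 0.07/(0.211×28.4) = 0.01168 K/W
R_silica brick = L/(kA) = 0.22/(1.58×28.4) = 0.004903 K/W
R_total = 0.01658 K/W
Q = ΔT / R_total = 738 / 0.01658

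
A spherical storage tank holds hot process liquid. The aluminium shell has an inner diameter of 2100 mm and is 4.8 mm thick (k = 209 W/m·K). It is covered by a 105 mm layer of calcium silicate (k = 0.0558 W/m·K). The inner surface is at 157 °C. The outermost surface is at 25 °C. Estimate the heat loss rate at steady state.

Radial (spherical) resistances in series:
R_aluminium shell = (1/1.05 − 1/1.0548)/(4π×209) = 1.65×10^-6 K/W
R_calcium silicate = (1/1.0548 − 1/1.1598)/(4π×0.0558) = 0.1224 K/W
R_total = 0.1224 K/W
Q = ΔT/R_total = 132/0.1224

Q ≈ 1080 W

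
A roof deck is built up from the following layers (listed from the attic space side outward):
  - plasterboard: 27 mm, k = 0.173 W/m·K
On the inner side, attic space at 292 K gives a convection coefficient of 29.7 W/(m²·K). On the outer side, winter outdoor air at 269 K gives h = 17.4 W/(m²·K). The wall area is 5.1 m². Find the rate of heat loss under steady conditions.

Treating each layer as a thermal resistance in series:
R_inner film = 1/(h_i·A) = 1/(29.7×5.1) = 0.006602 K/W
R_plasterboard = L/(kA) = 0.027/(0.173×5.1) = 0.0306 K/W
R_outer film = 1/(h_o·A) = 1/(17.4×5.1) = 0.01127 K/W
R_total = 0.04847 K/W
Q = ΔT / R_total = 23 / 0.04847

Q ≈ 474 W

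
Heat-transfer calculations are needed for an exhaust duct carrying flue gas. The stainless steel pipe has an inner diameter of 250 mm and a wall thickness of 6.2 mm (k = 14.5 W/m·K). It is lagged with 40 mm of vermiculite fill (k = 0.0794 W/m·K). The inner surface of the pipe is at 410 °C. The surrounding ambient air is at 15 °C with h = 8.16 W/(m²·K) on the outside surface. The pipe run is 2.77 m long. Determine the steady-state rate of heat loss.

Q ≈ 1690 W

For a radial system each layer contributes R = ln(r_out/r_in)/(2πkL); films add R = 1/(hA).
R_stainless steel pipe wall = ln(131.2/125)/(2π×14.5×2.77) = 1.918×10^-4 K/W
R_vermiculite fill = ln(171.2/131.2)/(2π×0.0794×2.77) = 0.1926 K/W
R_outer film = 1/(h_o·2πr_oL) = 1/(8.16×2π×0.1712×2.77) = 0.04113 K/W
R_total = 0.2339 K/W
Q = ΔT/R_total = 395/0.2339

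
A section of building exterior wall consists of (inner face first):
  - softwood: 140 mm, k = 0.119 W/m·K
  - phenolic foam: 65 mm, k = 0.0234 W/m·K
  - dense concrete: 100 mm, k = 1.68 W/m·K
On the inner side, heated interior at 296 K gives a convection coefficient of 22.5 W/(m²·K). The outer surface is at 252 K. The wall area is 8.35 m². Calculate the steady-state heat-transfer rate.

Q ≈ 90.5 W

Using the resistance-network approach (series):
R_inner film = 1/(h_i·A) = 1/(22.5×8.35) = 0.005323 K/W
R_softwood = L/(kA) = 0.14/(0.119×8.35) = 0.1409 K/W
R_phenolic foam = L/(kA) = 0.065/(0.0234×8.35) = 0.3327 K/W
R_dense concrete = L/(kA) = 0.1/(1.68×8.35) = 0.007129 K/W
R_total = 0.486 K/W
Q = ΔT / R_total = 44 / 0.486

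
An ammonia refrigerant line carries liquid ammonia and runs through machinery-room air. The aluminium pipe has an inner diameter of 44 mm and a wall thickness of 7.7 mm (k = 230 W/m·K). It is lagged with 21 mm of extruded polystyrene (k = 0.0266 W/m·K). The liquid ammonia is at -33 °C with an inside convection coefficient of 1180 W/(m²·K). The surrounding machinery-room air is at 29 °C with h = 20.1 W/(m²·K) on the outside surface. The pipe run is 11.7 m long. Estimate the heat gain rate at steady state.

Treating each annulus and film as a series resistance:
R_inner film = 1/(h_i·2πr₁L) = 1/(1180×2π×0.022×11.7) = 5.24×10^-4 K/W
R_aluminium pipe wall = ln(29.7/22)/(2π×230×11.7) = 1.775×10^-5 K/W
R_extruded polystyrene = ln(50.7/29.7)/(2π×0.0266×11.7) = 0.2735 K/W
R_outer film = 1/(h_o·2πr_oL) = 1/(20.1×2π×0.0507×11.7) = 0.01335 K/W
R_total = 0.2874 K/W
Q = ΔT/R_total = 62/0.2874

Q ≈ 216 W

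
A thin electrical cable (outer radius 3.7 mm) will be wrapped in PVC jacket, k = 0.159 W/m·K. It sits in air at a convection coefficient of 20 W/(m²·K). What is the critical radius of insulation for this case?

r_cr ≈ 7.95 mm

For a cylinder r_cr = k/h = 0.159/20
r_cr = 7.95 mm; since the bare radius (3.7 mm) is below r_cr, adding a thin layer of insulation will *increase* heat loss.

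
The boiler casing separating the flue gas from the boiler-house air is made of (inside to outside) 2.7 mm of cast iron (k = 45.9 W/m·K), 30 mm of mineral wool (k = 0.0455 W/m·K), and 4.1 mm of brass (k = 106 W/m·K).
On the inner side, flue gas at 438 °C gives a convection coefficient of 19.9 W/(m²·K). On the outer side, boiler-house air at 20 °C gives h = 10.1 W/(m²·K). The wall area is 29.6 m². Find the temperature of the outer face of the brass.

T ≈ 71.2 °C

Treating each layer as a thermal resistance in series:
R_inner film = 1/(h_i·A) = 1/(19.9×29.6) = 0.001698 K/W
R_cast iron = L/(kA) = 0.0027/(45.9×29.6) = 1.987×10^-6 K/W
R_mineral wool = L/(kA) = 0.03/(0.0455×29.6) = 0.02228 K/W
R_brass = L/(kA) = 0.0041/(106×29.6) = 1.307×10^-6 K/W
R_outer film = 1/(h_o·A) = 1/(10.1×29.6) = 0.003345 K/W
R_total = 0.02732 K/W;  Q = ΔT/R_total = 418/0.02732 = 15300 W
T_interface = T_inner − Q·ΣR(inner→interface) = 438 − 15300×0.02398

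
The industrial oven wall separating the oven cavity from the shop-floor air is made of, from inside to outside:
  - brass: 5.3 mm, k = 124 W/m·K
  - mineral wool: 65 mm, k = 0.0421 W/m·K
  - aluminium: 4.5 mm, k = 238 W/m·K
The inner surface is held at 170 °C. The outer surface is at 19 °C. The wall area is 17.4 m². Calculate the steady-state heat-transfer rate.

Q ≈ 1700 W

Series thermal resistances:
R_brass = L/(kA) = 0.0053/(124×17.4) = 2.456×10^-6 K/W
R_mineral wool = L/(kA) = 0.065/(0.0421×17.4) = 0.08873 K/W
R_aluminium = L/(kA) = 0.0045/(238×17.4) = 1.087×10^-6 K/W
R_total = 0.08874 K/W
Q = ΔT / R_total = 151 / 0.08874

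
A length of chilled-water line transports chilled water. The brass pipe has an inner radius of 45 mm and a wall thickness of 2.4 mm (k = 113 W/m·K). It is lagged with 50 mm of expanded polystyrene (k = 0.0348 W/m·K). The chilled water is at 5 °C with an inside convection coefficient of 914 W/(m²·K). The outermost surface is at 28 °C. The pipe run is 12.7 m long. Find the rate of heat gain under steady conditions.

Q ≈ 88.6 W

Radial resistances (cylindrical: R_cond = ln(r_o/r_i)/(2πkL), R_conv = 1/(h·2πrL)):
R_inner film = 1/(h_i·2πr₁L) = 1/(914×2π×0.045×12.7) = 3.047×10^-4 K/W
R_brass pipe wall = ln(47.4/45)/(2π×113×12.7) = 5.762×10^-6 K/W
R_expanded polystyrene = ln(97.4/47.4)/(2π×0.0348×12.7) = 0.2594 K/W
R_total = 0.2597 K/W
Q = ΔT/R_total = 23/0.2597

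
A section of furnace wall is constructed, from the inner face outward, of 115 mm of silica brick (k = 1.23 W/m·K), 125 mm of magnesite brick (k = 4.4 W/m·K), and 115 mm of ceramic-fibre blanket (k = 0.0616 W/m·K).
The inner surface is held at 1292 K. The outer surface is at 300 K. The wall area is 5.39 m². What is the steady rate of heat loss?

Model the wall as resistances in series:
R_silica brick = L/(kA) = 0.115/(1.23×5.39) = 0.01735 K/W
R_magnesite brick = L/(kA) = 0.125/(4.4×5.39) = 0.005271 K/W
R_ceramic-fibre blanket = L/(kA) = 0.115/(0.0616×5.39) = 0.3464 K/W
R_total = 0.369 K/W
Q = ΔT / R_total = 992 / 0.369

Q ≈ 2690 W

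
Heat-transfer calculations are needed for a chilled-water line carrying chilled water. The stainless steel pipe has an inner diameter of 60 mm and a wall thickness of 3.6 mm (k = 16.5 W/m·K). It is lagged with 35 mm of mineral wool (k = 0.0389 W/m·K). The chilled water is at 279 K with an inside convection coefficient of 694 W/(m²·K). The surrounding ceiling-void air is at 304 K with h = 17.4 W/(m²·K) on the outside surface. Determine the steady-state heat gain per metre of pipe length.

q′ ≈ 8.16 W/m

For a radial system each layer contributes R = ln(r_out/r_in)/(2πkL); films add R = 1/(hA).
R_inner film = 1/(h_i·2πr₁L) = 1/(694×2π×0.03×1) = 0.007644 K/W
R_stainless steel pipe wall = ln(33.6/30)/(2π×16.5×1) = 0.001093 K/W
R_mineral wool = ln(68.6/33.6)/(2π×0.0389×1) = 2.92 K/W
R_outer film = 1/(h_o·2πr_oL) = 1/(17.4×2π×0.0686×1) = 0.1333 K/W
R_total = 3.062 K/W
Q = ΔT/R_total = 25/3.062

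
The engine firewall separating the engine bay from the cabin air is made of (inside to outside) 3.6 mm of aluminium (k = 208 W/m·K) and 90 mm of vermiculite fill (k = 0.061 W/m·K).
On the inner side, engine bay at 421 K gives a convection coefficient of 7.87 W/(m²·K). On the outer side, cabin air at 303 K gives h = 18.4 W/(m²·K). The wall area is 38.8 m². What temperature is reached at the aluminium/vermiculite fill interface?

T ≈ 412 K

Model the wall as resistances in series:
R_inner film = 1/(h_i·A) = 1/(7.87×38.8) = 0.003275 K/W
R_aluminium = L/(kA) = 0.0036/(208×38.8) = 4.461×10^-7 K/W
R_vermiculite fill = L/(kA) = 0.09/(0.061×38.8) = 0.03803 K/W
R_outer film = 1/(h_o·A) = 1/(18.4×38.8) = 0.001401 K/W
R_total = 0.0427 K/W;  Q = ΔT/R_total = 118/0.0427 = 2763 W
T_interface = T_inner − Q·ΣR(inner→interface) = 421 − 2760×0.003275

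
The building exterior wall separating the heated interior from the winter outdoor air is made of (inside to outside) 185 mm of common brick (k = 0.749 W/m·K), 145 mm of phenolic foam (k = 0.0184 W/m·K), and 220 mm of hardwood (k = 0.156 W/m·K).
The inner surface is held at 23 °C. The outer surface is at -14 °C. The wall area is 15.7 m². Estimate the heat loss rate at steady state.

Q ≈ 60.9 W

Thermal resistances in series:
R_common brick = L/(kA) = 0.185/(0.749×15.7) = 0.01573 K/W
R_phenolic foam = L/(kA) = 0.145/(0.0184×15.7) = 0.5019 K/W
R_hardwood = L/(kA) = 0.22/(0.156×15.7) = 0.08983 K/W
R_total = 0.6075 K/W
Q = ΔT / R_total = 37 / 0.6075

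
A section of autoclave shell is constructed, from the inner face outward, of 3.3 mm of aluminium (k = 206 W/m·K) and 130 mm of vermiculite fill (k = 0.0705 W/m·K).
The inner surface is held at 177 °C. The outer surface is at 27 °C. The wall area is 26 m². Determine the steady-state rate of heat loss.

Q ≈ 2110 W

Thermal resistances in series:
R_aluminium = L/(kA) = 0.0033/(206×26) = 6.161×10^-7 K/W
R_vermiculite fill = L/(kA) = 0.13/(0.0705×26) = 0.07092 K/W
R_total = 0.07092 K/W
Q = ΔT / R_total = 150 / 0.07092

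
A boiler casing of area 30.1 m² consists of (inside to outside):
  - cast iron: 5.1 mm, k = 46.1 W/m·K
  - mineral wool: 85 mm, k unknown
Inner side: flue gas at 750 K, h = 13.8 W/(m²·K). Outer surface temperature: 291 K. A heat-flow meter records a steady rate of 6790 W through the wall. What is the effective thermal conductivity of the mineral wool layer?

k ≈ 0.0433 W/(m·K)

Series thermal resistances:
R_inner film = 1/(h_i·A) = 1/(13.8×30.1) = 0.002407 K/W
R_cast iron = L/(kA) = 0.0051/(46.1×30.1) = 3.675×10^-6 K/W
Sum of known resistances R_other = 0.002411 K/W
Total R = ΔT/Q = 459/6790 = 0.0676 K/W
R_mineral wool = R_total − R_other = 0.06519 K/W
k = L/(R·A) = 0.085/(0.06519×30.1)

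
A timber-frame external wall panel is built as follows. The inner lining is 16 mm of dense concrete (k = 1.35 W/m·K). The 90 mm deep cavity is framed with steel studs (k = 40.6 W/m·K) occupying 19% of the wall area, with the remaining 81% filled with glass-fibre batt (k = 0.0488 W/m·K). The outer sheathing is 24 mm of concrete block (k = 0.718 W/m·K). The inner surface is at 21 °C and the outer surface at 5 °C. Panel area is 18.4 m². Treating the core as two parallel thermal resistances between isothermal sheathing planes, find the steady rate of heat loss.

Q ≈ 5180 W

Sheathing layers in series; stud and cavity paths in parallel between them.
R_inner = 0.016/(1.35×18.4) = 6.441×10^-4 K/W
R_stud  = 0.09/(40.6×0.19×18.4) = 6.341×10^-4 K/W
R_cav   = 0.09/(0.0488×0.81×18.4) = 0.1237 K/W
1/R_core = 1/R_stud + 1/R_cav → R_core = 6.308×10^-4 K/W
R_outer = 0.024/(0.718×18.4) = 0.001817 K/W
R_total = 0.003092 K/W
Q = ΔT/R_total = 16/0.003092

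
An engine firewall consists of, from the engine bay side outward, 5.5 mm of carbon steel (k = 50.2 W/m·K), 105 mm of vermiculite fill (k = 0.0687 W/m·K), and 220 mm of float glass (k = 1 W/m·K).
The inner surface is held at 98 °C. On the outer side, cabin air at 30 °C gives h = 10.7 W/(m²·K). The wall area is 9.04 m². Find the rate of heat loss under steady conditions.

Q ≈ 334 W

Thermal resistances in series:
R_carbon steel = L/(kA) = 0.0055/(50.2×9.04) = 1.212×10^-5 K/W
R_vermiculite fill = L/(kA) = 0.105/(0.0687×9.04) = 0.1691 K/W
R_float glass = L/(kA) = 0.22/(1×9.04) = 0.02434 K/W
R_outer film = 1/(h_o·A) = 1/(10.7×9.04) = 0.01034 K/W
R_total = 0.2038 K/W
Q = ΔT / R_total = 68 / 0.2038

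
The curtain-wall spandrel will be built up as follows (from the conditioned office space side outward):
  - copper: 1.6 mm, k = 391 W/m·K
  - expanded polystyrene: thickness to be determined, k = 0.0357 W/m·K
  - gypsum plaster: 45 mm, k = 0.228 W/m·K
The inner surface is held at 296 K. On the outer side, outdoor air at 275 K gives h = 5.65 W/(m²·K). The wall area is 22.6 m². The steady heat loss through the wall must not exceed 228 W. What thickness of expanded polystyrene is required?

L ≈ 60.9 mm

Treating each layer as a thermal resistance in series:
R_copper = L/(kA) = 0.0016/(391×22.6) = 1.811×10^-7 K/W
R_gypsum plaster = L/(kA) = 0.045/(0.228×22.6) = 0.008733 K/W
R_outer film = 1/(h_o·A) = 1/(5.65×22.6) = 0.007831 K/W
Sum of the known resistances R_other = 0.01656 K/W
Required total resistance R_tot = ΔT/Q_allow = 21/228 = 0.09211 K/W
R_expanded polystyrene = R_tot − R_other = 0.07554 K/W
L = R·k·A = 0.07554×0.0357×22.6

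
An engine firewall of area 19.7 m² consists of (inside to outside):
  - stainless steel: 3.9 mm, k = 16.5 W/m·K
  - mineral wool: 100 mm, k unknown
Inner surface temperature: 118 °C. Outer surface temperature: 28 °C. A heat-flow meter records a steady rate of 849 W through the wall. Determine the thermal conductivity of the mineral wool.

Series thermal resistances:
R_stainless steel = L/(kA) = 0.0039/(16.5×19.7) = 1.2×10^-5 K/W
Sum of known resistances R_other = 1.2×10^-5 K/W
Total R = ΔT/Q = 90/849 = 0.106 K/W
R_mineral wool = R_total − R_other = 0.106 K/W
k = L/(R·A) = 0.1/(0.106×19.7)

k ≈ 0.0479 W/(m·K)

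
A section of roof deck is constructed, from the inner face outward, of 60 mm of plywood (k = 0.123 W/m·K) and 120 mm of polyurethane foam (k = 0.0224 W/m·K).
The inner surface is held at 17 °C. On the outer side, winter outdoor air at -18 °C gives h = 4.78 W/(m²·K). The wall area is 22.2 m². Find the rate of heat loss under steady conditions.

Q ≈ 128 W

Model the wall as resistances in series:
R_plywood = L/(kA) = 0.06/(0.123×22.2) = 0.02197 K/W
R_polyurethane foam = L/(kA) = 0.12/(0.0224×22.2) = 0.2413 K/W
R_outer film = 1/(h_o·A) = 1/(4.78×22.2) = 0.009424 K/W
R_total = 0.2727 K/W
Q = ΔT / R_total = 35 / 0.2727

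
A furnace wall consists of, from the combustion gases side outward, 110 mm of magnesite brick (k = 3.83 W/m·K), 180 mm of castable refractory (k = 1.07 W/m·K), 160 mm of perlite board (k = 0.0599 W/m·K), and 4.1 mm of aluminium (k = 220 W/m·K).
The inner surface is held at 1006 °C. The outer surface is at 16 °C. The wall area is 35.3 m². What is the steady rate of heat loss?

Using the resistance-network approach (series):
R_magnesite brick = L/(kA) = 0.11/(3.83×35.3) = 8.136×10^-4 K/W
R_castable refractory = L/(kA) = 0.18/(1.07×35.3) = 0.004766 K/W
R_perlite board = L/(kA) = 0.16/(0.0599×35.3) = 0.07567 K/W
R_aluminium = L/(kA) = 0.0041/(220×35.3) = 5.279×10^-7 K/W
R_total = 0.08125 K/W
Q = ΔT / R_total = 990 / 0.08125

Q ≈ 12200 W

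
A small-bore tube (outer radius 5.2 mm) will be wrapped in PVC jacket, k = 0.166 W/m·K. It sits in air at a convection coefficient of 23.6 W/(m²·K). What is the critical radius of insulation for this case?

r_cr ≈ 7.03 mm

For a cylinder r_cr = k/h = 0.166/23.6
r_cr = 7.03 mm; since the bare radius (5.2 mm) is below r_cr, adding a thin layer of insulation will *increase* heat loss.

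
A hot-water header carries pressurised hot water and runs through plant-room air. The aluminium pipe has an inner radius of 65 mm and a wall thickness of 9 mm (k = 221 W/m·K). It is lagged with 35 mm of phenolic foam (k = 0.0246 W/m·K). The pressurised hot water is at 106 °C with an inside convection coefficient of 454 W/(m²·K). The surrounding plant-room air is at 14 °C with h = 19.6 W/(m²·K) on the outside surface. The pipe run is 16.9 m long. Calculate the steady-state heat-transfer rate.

Q ≈ 601 W

Cylindrical conduction, so R = ln(r₂/r₁)/(2πkL) per layer, in series:
R_inner film = 1/(h_i·2πr₁L) = 1/(454×2π×0.065×16.9) = 3.191×10^-4 K/W
R_aluminium pipe wall = ln(74/65)/(2π×221×16.9) = 5.526×10^-6 K/W
R_phenolic foam = ln(109/74)/(2π×0.0246×16.9) = 0.1483 K/W
R_outer film = 1/(h_o·2πr_oL) = 1/(19.6×2π×0.109×16.9) = 0.004408 K/W
R_total = 0.153 K/W
Q = ΔT/R_total = 92/0.153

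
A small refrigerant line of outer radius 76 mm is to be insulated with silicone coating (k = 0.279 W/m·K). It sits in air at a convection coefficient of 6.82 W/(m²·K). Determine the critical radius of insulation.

For a cylinder r_cr = k/h = 0.279/6.82
r_cr = 40.9 mm; since the bare radius (76 mm) is above r_cr, any added insulation will reduce heat loss.

r_cr ≈ 40.9 mm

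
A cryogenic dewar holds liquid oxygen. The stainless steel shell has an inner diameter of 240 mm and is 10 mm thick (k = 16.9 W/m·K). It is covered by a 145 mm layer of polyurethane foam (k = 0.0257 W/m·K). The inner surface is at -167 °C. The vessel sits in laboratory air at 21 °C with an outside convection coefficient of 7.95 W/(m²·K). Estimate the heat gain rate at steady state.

Radial (spherical) resistances in series:
R_stainless steel shell = (1/0.12 − 1/0.13)/(4π×16.9) = 0.003018 K/W
R_polyurethane foam = (1/0.13 − 1/0.275)/(4π×0.0257) = 12.56 K/W
R_outer film = 1/(h·4πr_o²) = 1/(7.95×4π×0.275²) = 0.1324 K/W
R_total = 12.69 K/W
Q = ΔT/R_total = 188/12.69

Q ≈ 14.8 W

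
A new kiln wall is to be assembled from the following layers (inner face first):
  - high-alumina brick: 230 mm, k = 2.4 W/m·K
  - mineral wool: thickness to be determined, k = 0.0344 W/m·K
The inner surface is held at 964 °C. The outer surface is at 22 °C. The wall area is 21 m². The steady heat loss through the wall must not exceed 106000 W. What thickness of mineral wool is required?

L ≈ 3.12 mm

Series thermal resistances:
R_high-alumina brick = L/(kA) = 0.23/(2.4×21) = 0.004563 K/W
Sum of the known resistances R_other = 0.004563 K/W
Required total resistance R_tot = ΔT/Q_allow = 942/106000 = 0.008887 K/W
R_mineral wool = R_tot − R_other = 0.004323 K/W
L = R·k·A = 0.004323×0.0344×21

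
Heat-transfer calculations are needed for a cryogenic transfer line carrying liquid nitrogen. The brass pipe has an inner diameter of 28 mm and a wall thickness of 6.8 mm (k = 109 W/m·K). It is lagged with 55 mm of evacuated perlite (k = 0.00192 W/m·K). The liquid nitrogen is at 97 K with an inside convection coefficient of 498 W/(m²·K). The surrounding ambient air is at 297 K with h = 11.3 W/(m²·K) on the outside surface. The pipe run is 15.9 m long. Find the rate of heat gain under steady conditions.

For a radial system each layer contributes R = ln(r_out/r_in)/(2πkL); films add R = 1/(hA).
R_inner film = 1/(h_i·2πr₁L) = 1/(498×2π×0.014×15.9) = 0.001436 K/W
R_brass pipe wall = ln(20.8/14)/(2π×109×15.9) = 3.636×10^-5 K/W
R_evacuated perlite = ln(75.8/20.8)/(2π×0.00192×15.9) = 6.742 K/W
R_outer film = 1/(h_o·2πr_oL) = 1/(11.3×2π×0.0758×15.9) = 0.01169 K/W
R_total = 6.755 K/W
Q = ΔT/R_total = 200/6.755

Q ≈ 29.6 W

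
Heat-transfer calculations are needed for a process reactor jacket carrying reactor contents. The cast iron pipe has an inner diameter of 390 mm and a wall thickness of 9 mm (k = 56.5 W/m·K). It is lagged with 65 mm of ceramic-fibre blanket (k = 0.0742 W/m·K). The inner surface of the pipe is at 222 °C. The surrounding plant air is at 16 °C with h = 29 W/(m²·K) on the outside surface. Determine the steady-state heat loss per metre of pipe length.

q′ ≈ 336 W/m

For a radial system each layer contributes R = ln(r_out/r_in)/(2πkL); films add R = 1/(hA).
R_cast iron pipe wall = ln(204/195)/(2π×56.5×1) = 1.271×10^-4 K/W
R_ceramic-fibre blanket = ln(269/204)/(2π×0.0742×1) = 0.5933 K/W
R_outer film = 1/(h_o·2πr_oL) = 1/(29×2π×0.269×1) = 0.0204 K/W
R_total = 0.6138 K/W
Q = ΔT/R_total = 206/0.6138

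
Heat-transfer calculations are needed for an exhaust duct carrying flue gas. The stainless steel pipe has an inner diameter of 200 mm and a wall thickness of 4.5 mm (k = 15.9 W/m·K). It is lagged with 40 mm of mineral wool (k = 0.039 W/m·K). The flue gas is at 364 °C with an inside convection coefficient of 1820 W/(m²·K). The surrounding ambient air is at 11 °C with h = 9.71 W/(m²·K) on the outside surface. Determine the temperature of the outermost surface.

T ≈ 38.9 °C

Per-layer cylindrical resistances, series-summed:
R_inner film = 1/(h_i·2πr₁L) = 1/(1820×2π×0.1×1) = 8.745×10^-4 K/W
R_stainless steel pipe wall = ln(104.5/100)/(2π×15.9×1) = 4.406×10^-4 K/W
R_mineral wool = ln(144.5/104.5)/(2π×0.039×1) = 1.323 K/W
R_outer film = 1/(h_o·2πr_oL) = 1/(9.71×2π×0.1445×1) = 0.1134 K/W
R_total = 1.437 K/W
Q = ΔT/R_total = 353/1.437
Q = 246 W/m
T_interface = T_inner − Q·ΣR(inner→interface) = 364 − 246×1.324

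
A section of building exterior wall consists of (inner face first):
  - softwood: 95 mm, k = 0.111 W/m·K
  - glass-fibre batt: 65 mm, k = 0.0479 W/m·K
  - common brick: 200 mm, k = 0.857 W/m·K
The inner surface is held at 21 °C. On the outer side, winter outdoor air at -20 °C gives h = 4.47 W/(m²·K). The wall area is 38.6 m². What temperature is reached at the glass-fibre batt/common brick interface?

Series thermal resistances:
R_softwood = L/(kA) = 0.095/(0.111×38.6) = 0.02217 K/W
R_glass-fibre batt = L/(kA) = 0.065/(0.0479×38.6) = 0.03516 K/W
R_common brick = L/(kA) = 0.2/(0.857×38.6) = 0.006046 K/W
R_outer film = 1/(h_o·A) = 1/(4.47×38.6) = 0.005796 K/W
R_total = 0.06917 K/W;  Q = ΔT/R_total = 41/0.06917 = 592.7 W
T_interface = T_inner − Q·ΣR(inner→interface) = 21 − 593×0.05733

T ≈ -13 °C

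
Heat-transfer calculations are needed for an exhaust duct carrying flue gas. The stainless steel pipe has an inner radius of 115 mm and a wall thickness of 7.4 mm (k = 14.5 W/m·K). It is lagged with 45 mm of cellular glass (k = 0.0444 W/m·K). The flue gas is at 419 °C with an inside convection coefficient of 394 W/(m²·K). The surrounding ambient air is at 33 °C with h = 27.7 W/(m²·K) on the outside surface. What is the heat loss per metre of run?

q′ ≈ 333 W/m

For a radial system each layer contributes R = ln(r_out/r_in)/(2πkL); films add R = 1/(hA).
R_inner film = 1/(h_i·2πr₁L) = 1/(394×2π×0.115×1) = 0.003513 K/W
R_stainless steel pipe wall = ln(122.4/115)/(2π×14.5×1) = 6.845×10^-4 K/W
R_cellular glass = ln(167.4/122.4)/(2π×0.0444×1) = 1.122 K/W
R_outer film = 1/(h_o·2πr_oL) = 1/(27.7×2π×0.1674×1) = 0.03432 K/W
R_total = 1.161 K/W
Q = ΔT/R_total = 386/1.161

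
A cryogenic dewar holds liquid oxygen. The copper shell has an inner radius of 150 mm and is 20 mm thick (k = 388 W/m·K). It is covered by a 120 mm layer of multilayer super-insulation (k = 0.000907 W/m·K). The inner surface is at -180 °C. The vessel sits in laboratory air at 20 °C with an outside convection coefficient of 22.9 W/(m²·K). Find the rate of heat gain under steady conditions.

Radial (spherical) resistances in series:
R_copper shell = (1/0.15 − 1/0.17)/(4π×388) = 1.609×10^-4 K/W
R_multilayer super-insulation = (1/0.17 − 1/0.29)/(4π×0.000907) = 213.6 K/W
R_outer film = 1/(h·4πr_o²) = 1/(22.9×4π×0.29²) = 0.04132 K/W
R_total = 213.6 K/W
Q = ΔT/R_total = 200/213.6

Q ≈ 0.936 W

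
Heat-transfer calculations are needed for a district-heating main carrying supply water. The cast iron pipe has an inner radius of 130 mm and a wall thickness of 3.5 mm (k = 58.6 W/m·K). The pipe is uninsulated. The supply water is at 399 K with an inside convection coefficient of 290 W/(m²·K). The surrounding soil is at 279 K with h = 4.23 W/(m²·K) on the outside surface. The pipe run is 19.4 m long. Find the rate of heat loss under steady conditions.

For a radial system each layer contributes R = ln(r_out/r_in)/(2πkL); films add R = 1/(hA).
R_inner film = 1/(h_i·2πr₁L) = 1/(290×2π×0.13×19.4) = 2.176×10^-4 K/W
R_cast iron pipe wall = ln(133.5/130)/(2π×58.6×19.4) = 3.719×10^-6 K/W
R_outer film = 1/(h_o·2πr_oL) = 1/(4.23×2π×0.1335×19.4) = 0.01453 K/W
R_total = 0.01475 K/W
Q = ΔT/R_total = 120/0.01475

Q ≈ 8140 W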